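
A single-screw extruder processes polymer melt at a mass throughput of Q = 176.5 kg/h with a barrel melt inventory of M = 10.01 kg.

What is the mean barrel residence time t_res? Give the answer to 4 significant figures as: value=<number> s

value=204.2 s

Throughput in SI: Q_s = 176.5 kg/h ÷ 3600 s/h = 0.0490278 kg/s
Mean residence time: t_res = M/Q_s = 10.01 kg / 0.0490278 kg/s = 204.17 s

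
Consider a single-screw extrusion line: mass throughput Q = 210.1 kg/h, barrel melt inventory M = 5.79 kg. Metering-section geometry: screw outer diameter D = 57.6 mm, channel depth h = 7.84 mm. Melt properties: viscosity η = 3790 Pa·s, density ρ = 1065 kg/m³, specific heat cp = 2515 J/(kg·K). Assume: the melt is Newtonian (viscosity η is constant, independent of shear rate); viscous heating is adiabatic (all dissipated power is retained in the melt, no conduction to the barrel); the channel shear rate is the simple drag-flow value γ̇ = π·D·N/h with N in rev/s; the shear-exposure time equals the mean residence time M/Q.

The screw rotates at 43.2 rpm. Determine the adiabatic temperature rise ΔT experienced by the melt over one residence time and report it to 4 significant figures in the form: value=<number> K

Q_s = Q / 3600 = 210.1 / 3600 = 0.0583611 kg/s
Mean residence time: t_res = M/Q_s = 5.79 kg / 0.0583611 kg/s = 99.2099 s
Geometry in metres: D = 57.6 mm → 0.0576 m, h = 7.84 mm → 0.00784 m; screw speed N = 43.2 rpm = 0.72 rev/s
γ̇ = π D N / h = (π)(0.0576)(0.72) / 0.00784 = 16.6184 s⁻¹
Adiabatic rise: ΔT = η γ̇² t_res / (ρ cp) = 3790·(16.6184)²·99.2099 / (1065·2515) = 38.769 K

value=38.77 K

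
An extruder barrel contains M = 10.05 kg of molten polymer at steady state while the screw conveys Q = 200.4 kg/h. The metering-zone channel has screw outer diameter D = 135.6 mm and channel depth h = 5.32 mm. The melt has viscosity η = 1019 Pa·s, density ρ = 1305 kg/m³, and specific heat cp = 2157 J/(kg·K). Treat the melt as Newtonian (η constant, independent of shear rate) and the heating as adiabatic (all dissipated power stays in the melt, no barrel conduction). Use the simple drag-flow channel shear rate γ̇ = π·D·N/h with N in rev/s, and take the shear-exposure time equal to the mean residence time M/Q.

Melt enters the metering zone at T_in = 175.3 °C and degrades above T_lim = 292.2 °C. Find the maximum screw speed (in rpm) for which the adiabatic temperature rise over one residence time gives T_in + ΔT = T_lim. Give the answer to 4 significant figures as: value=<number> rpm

Q_s = Q / 3600 = 200.4 / 3600 = 0.0556667 kg/s
t_res = M / Q_s = 10.05 / 0.0556667 = 180.539 s
D = 135.6 mm = 0.1356 m;  h = 5.32 mm = 0.00532 m
ΔT_a = T_lim − T_in = 292.2 °C − 175.3 °C = 116.9 K
γ̇_max² = ΔT_a·ρ·cp/(η·t_res) = 116.9·1305·2157/(1019·180.539) = 1788.67 s⁻²
Take the square root: γ̇_max = √(1788.67) = 42.2927 s⁻¹
N_max = γ̇_max·h / (π·D) = 42.2927 · 0.00532 / (π · 0.1356) = 0.528162 rev/s = 31.6897 rpm

value=31.69 rpm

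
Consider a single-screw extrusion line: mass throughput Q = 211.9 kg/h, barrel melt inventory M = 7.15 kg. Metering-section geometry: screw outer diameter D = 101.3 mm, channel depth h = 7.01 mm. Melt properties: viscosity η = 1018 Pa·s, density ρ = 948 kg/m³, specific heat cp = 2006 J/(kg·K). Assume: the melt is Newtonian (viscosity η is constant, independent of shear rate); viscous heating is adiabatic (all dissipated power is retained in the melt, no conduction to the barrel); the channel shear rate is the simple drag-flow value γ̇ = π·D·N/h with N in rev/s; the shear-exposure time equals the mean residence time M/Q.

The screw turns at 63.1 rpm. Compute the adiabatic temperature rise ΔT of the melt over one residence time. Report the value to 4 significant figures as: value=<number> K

value=148.2 K

Q_s = Q / 3600 = 211.9 / 3600 = 0.0588611 kg/s
t_res = M / Q_s = 7.15 / 0.0588611 = 121.472 s
Convert to SI: D = 0.1013 m, h = 0.00701 m, N = 63.1/60 = 1.05167 rev/s
Shear rate: γ̇ = πDN/h = π·0.1013·1.05167/0.00701 = 47.7441 s⁻¹
ΔT = η·γ̇²·t_res/(ρ·cp) = [1018 × 47.7441² × 121.472] / [948 × 2006] = 148.226 K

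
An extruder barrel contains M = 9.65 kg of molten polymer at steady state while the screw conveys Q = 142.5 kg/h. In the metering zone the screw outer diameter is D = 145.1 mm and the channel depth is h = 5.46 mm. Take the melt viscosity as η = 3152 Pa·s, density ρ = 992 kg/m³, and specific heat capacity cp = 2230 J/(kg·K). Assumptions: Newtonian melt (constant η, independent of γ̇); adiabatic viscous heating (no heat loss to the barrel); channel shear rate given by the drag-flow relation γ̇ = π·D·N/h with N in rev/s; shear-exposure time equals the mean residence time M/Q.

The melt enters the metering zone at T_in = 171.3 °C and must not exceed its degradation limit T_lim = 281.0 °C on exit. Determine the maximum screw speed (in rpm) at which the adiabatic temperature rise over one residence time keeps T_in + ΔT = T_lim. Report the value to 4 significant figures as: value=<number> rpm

value=12.77 rpm

Convert throughput: Q = 142.5 kg/h = 142.5/3600 = 0.0395833 kg/s
Mean residence time: t_res = M/Q_s = 9.65 kg / 0.0395833 kg/s = 243.789 s
Convert to metres: D = 0.1451 m, h = 0.00546 m
ΔT_a = T_lim − T_in = 281.0 − 171.3 = 109.7 K
Invert ΔT = ηγ̇²t_res/(ρcp) for γ̇: γ̇_max² = ΔT_a ρ cp / (η t_res) = 109.7·992·2230 / (3152·243.789) = 315.807 s⁻²
Take the square root: γ̇_max = √(315.807) = 17.771 s⁻¹
Solve γ̇ = πDN/h for N: N_max = γ̇_max·h/(π·D) = 17.771 × 0.00546 / (π × 0.1451) = 0.212856 rev/s = 12.7714 rpm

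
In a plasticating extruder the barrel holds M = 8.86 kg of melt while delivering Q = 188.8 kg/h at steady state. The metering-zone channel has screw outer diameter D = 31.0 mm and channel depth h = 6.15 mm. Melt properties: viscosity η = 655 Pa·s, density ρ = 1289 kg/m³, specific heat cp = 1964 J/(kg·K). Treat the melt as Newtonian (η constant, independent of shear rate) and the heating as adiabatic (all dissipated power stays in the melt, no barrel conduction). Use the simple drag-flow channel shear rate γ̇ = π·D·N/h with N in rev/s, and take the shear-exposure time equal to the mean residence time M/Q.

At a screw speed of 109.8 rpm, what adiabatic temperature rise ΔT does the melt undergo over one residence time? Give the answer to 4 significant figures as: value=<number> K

Q_s = Q / 3600 = 188.8 / 3600 = 0.0524444 kg/s
Mean residence time: t_res = M/Q_s = 8.86 kg / 0.0524444 kg/s = 168.941 s
Geometry in metres: D = 31.0 mm → 0.031 m, h = 6.15 mm → 0.00615 m; screw speed N = 109.8 rpm = 1.83 rev/s
γ̇ = π D N / h = (π)(0.031)(1.83) / 0.00615 = 28.9793 s⁻¹
ΔT = η·γ̇²·t_res/(ρ·cp) = [655 × 28.9793² × 168.941] / [1289 × 1964] = 36.7076 K

value=36.71 K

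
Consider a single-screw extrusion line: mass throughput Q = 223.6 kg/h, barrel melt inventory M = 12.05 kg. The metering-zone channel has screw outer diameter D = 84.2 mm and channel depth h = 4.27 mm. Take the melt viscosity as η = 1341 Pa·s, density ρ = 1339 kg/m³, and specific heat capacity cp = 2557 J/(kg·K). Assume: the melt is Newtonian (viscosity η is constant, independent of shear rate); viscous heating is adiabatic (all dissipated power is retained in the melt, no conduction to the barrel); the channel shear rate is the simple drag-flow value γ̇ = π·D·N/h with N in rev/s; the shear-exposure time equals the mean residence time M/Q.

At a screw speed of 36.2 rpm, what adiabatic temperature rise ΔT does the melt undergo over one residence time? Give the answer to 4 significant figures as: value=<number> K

Q_s = Q / 3600 = 223.6 / 3600 = 0.0621111 kg/s
Mean residence time: t_res = M/Q_s = 12.05 kg / 0.0621111 kg/s = 194.007 s
D = 84.2 mm = 0.0842 m;  h = 4.27 mm = 0.00427 m;  N = 36.2 rpm / 60 = 0.603333 rev/s
Shear rate: γ̇ = πDN/h = π·0.0842·0.603333/0.00427 = 37.3759 s⁻¹
Adiabatic rise: ΔT = η γ̇² t_res / (ρ cp) = 1341·(37.3759)²·194.007 / (1339·2557) = 106.15 K

value=106.1 K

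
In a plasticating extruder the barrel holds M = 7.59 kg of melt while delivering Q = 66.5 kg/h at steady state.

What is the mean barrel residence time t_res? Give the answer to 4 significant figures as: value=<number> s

Throughput in SI: Q_s = 66.5 kg/h ÷ 3600 s/h = 0.0184722 kg/s
t_res = M / Q_s = 7.59 ÷ 0.0184722 = 410.887 s

value=410.9 s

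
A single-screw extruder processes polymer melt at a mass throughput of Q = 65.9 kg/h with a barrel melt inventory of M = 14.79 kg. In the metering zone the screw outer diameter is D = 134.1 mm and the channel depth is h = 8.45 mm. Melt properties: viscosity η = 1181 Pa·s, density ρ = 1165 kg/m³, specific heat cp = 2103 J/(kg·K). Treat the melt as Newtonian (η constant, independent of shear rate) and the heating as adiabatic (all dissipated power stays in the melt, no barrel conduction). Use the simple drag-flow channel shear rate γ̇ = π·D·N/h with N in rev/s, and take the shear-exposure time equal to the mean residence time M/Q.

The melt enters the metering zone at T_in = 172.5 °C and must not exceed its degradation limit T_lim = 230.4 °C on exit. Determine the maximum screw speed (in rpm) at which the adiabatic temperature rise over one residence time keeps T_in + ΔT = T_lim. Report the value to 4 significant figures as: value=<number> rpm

value=14.67 rpm

Q_s = Q / 3600 = 65.9 / 3600 = 0.0183056 kg/s
Mean residence time: t_res = M/Q_s = 14.79 kg / 0.0183056 kg/s = 807.951 s
Geometry in SI: D = 134.1 mm → 0.1341 m, h = 8.45 mm → 0.00845 m
ΔT_a = T_lim − T_in = 230.4 °C − 172.5 °C = 57.9 K
Invert ΔT = ηγ̇²t_res/(ρcp) for γ̇: γ̇_max² = ΔT_a ρ cp / (η t_res) = 57.9·1165·2103 / (1181·807.951) = 148.665 s⁻²
Take the square root: γ̇_max = √(148.665) = 12.1928 s⁻¹
N_max = γ̇_max·h / (π·D) = 12.1928 · 0.00845 / (π · 0.1341) = 0.244558 rev/s = 14.6735 rpm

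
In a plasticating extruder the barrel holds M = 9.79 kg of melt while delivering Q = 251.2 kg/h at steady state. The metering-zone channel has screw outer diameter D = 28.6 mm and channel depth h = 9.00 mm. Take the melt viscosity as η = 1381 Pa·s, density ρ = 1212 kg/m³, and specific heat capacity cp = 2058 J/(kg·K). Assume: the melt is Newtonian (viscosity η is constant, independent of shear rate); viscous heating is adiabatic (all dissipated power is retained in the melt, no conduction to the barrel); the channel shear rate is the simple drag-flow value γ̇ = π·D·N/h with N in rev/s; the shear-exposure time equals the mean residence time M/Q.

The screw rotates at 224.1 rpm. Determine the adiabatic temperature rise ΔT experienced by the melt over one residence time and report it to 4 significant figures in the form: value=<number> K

value=108.0 K

Q_s = Q / 3600 = 251.2 / 3600 = 0.0697778 kg/s
t_res = M / Q_s = 9.79 / 0.0697778 = 140.303 s
Convert to SI: D = 0.0286 m, h = 0.009 m, N = 224.1/60 = 3.735 rev/s
γ̇ = π·D·N / h = π · 0.0286 · 3.735 / 0.009 = 37.2876 s⁻¹
Adiabatic rise: ΔT = η γ̇² t_res / (ρ cp) = 1381·(37.2876)²·140.303 / (1212·2058) = 108.004 K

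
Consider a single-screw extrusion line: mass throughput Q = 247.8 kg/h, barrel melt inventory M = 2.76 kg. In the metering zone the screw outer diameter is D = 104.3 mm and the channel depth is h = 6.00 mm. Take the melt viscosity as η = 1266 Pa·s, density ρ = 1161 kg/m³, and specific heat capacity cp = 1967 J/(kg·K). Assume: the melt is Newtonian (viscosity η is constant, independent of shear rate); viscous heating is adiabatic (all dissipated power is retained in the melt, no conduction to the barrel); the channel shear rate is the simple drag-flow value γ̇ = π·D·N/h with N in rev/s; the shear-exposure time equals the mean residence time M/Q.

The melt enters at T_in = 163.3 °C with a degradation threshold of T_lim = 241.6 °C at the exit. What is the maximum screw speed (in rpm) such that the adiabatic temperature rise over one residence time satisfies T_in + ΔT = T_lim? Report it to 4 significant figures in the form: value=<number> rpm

value=65.21 rpm

Throughput in SI: Q_s = 247.8 kg/h ÷ 3600 s/h = 0.0688333 kg/s
t_res = M / Q_s = 2.76 ÷ 0.0688333 = 40.0969 s
D = 104.3 mm = 0.1043 m;  h = 6.00 mm = 0.006 m
ΔT_a = T_lim − T_in = 241.6 °C − 163.3 °C = 78.3 K
γ̇_max² = ΔT_a·ρ·cp / (η·t_res) = [78.3 × 1161 × 1967] / [1266 × 40.0969] = 3522.53 s⁻²
γ̇_max = sqrt(3522.53) = 59.3509 s⁻¹
Solve γ̇ = πDN/h for N: N_max = γ̇_max·h/(π·D) = 59.3509 × 0.006 / (π × 0.1043) = 1.08679 rev/s = 65.2072 rpm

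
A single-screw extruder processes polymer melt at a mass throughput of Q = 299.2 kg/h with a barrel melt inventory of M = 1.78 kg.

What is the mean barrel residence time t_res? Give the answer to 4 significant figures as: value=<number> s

value=21.42 s

Q_s = Q / 3600 = 299.2 / 3600 = 0.0831111 kg/s
t_res = M / Q_s = 1.78 ÷ 0.0831111 = 21.4171 s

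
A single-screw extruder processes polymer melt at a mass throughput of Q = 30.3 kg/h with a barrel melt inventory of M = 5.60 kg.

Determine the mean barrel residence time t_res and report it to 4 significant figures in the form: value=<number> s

value=665.3 s

Throughput in SI: Q_s = 30.3 kg/h ÷ 3600 s/h = 0.00841667 kg/s
t_res = M / Q_s = 5.60 ÷ 0.00841667 = 665.347 s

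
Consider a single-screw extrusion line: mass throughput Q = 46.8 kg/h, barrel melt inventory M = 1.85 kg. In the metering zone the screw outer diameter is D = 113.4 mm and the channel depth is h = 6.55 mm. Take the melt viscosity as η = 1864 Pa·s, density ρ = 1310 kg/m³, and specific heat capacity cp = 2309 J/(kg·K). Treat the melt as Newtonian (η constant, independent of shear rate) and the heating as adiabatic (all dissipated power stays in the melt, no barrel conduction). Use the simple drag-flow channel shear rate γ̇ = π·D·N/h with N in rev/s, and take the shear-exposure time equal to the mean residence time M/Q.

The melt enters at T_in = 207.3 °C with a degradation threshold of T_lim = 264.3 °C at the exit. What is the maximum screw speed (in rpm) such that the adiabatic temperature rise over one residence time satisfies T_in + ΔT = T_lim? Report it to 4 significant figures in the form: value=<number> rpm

value=28.12 rpm

Q_s = Q / 3600 = 46.8 / 3600 = 0.013 kg/s
Mean residence time: t_res = M/Q_s = 1.85 kg / 0.013 kg/s = 142.308 s
Geometry in SI: D = 113.4 mm → 0.1134 m, h = 6.55 mm → 0.00655 m
ΔT_a = T_lim − T_in = 264.3 − 207.3 = 57 K
Invert ΔT = ηγ̇²t_res/(ρcp) for γ̇: γ̇_max² = ΔT_a ρ cp / (η t_res) = 57·1310·2309 / (1864·142.308) = 649.974 s⁻²
γ̇_max = sqrt(649.974) = 25.4946 s⁻¹
N_max = γ̇_max h / (πD) = 25.4946·0.00655/(π·0.1134) = 0.468734 rev/s → ×60 = 28.124 rpm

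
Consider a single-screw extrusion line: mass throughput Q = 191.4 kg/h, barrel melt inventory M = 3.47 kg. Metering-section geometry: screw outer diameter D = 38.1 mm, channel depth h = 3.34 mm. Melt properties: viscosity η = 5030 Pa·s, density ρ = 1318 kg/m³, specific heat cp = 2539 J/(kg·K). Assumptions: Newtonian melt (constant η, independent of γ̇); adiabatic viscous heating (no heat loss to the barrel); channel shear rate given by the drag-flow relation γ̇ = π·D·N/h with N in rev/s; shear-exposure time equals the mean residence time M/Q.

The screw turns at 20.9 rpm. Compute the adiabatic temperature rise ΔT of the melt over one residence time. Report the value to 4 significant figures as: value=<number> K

Convert throughput: Q = 191.4 kg/h = 191.4/3600 = 0.0531667 kg/s
t_res = M / Q_s = 3.47 ÷ 0.0531667 = 65.2665 s
Geometry in metres: D = 38.1 mm → 0.0381 m, h = 3.34 mm → 0.00334 m; screw speed N = 20.9 rpm = 0.348333 rev/s
γ̇ = π·D·N / h = π · 0.0381 · 0.348333 / 0.00334 = 12.4831 s⁻¹
ΔT = η·γ̇²·t_res / (ρ·cp) = 5030 · (12.4831)² · 65.2665 / (1318 · 2539) = 15.2872 K

value=15.29 K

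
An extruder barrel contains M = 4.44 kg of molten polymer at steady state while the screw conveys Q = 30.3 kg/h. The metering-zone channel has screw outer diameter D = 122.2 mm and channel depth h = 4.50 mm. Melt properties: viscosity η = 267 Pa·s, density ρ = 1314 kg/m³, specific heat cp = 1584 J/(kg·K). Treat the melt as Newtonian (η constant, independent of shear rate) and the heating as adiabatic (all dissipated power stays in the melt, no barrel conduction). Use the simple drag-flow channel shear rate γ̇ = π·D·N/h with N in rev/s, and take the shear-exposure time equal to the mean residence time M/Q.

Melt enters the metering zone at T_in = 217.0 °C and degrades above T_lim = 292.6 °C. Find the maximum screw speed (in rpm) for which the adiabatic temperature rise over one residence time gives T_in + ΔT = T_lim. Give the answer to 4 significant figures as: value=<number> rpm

value=23.51 rpm

Convert throughput: Q = 30.3 kg/h = 30.3/3600 = 0.00841667 kg/s
t_res = M / Q_s = 4.44 / 0.00841667 = 527.525 s
Geometry in SI: D = 122.2 mm → 0.1222 m, h = 4.50 mm → 0.0045 m
Allowable rise: ΔT_a = T_lim − T_in = 292.6 − 217.0 = 75.6 K
Invert ΔT = ηγ̇²t_res/(ρcp) for γ̇: γ̇_max² = ΔT_a ρ cp / (η t_res) = 75.6·1314·1584 / (267·527.525) = 1117.17 s⁻²
Take the square root: γ̇_max = √(1117.17) = 33.4241 s⁻¹
N_max = γ̇_max·h / (π·D) = 33.4241 · 0.0045 / (π · 0.1222) = 0.391787 rev/s = 23.5072 rpm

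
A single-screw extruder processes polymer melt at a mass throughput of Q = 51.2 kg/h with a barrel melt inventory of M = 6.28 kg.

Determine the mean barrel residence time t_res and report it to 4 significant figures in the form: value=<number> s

value=441.6 s

Q_s = Q / 3600 = 51.2 / 3600 = 0.0142222 kg/s
Mean residence time: t_res = M/Q_s = 6.28 kg / 0.0142222 kg/s = 441.562 s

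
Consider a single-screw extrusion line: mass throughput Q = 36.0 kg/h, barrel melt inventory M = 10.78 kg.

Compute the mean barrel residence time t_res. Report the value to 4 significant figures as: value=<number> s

value=1078. s

Throughput in SI: Q_s = 36.0 kg/h ÷ 3600 s/h = 0.01 kg/s
t_res = M / Q_s = 10.78 ÷ 0.01 = 1078 s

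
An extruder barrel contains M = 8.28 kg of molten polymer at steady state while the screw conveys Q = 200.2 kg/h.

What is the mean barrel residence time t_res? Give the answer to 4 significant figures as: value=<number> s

Convert throughput: Q = 200.2 kg/h = 200.2/3600 = 0.0556111 kg/s
t_res = M / Q_s = 8.28 / 0.0556111 = 148.891 s

value=148.9 s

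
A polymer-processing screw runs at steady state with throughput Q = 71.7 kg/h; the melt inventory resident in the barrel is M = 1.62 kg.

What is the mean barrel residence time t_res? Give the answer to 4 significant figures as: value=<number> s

Q_s = Q / 3600 = 71.7 / 3600 = 0.0199167 kg/s
t_res = M / Q_s = 1.62 / 0.0199167 = 81.3389 s

value=81.34 s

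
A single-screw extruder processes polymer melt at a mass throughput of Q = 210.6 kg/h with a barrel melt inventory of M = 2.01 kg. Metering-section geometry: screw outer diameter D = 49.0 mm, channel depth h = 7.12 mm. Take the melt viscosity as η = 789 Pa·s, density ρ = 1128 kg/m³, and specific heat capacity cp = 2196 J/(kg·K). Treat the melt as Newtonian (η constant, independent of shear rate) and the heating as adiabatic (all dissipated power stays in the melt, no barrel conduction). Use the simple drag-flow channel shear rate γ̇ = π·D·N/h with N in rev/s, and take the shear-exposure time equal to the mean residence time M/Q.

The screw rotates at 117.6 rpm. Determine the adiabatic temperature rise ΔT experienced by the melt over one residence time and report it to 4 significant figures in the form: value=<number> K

Convert throughput: Q = 210.6 kg/h = 210.6/3600 = 0.0585 kg/s
t_res = M / Q_s = 2.01 ÷ 0.0585 = 34.359 s
Convert to SI: D = 0.049 m, h = 0.00712 m, N = 117.6/60 = 1.96 rev/s
γ̇ = π·D·N / h = π · 0.049 · 1.96 / 0.00712 = 42.3762 s⁻¹
ΔT = η·γ̇²·t_res / (ρ·cp) = 789 · (42.3762)² · 34.359 / (1128 · 2196) = 19.6526 K

value=19.65 K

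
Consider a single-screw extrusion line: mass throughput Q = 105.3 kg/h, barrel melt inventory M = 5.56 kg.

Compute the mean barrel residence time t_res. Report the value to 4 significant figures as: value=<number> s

Q_s = Q / 3600 = 105.3 / 3600 = 0.02925 kg/s
Mean residence time: t_res = M/Q_s = 5.56 kg / 0.02925 kg/s = 190.085 s

value=190.1 s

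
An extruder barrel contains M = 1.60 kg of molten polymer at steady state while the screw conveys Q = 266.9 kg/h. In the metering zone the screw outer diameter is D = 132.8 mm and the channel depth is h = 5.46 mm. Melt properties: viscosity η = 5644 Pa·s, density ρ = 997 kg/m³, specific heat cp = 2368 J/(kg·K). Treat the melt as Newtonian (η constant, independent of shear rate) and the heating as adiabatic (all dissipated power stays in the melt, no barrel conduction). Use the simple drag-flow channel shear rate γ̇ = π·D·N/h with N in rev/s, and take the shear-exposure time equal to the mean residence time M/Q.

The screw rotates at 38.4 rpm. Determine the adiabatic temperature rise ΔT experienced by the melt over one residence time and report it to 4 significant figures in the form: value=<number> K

value=123.4 K

Q_s = Q / 3600 = 266.9 / 3600 = 0.0741389 kg/s
Mean residence time: t_res = M/Q_s = 1.60 kg / 0.0741389 kg/s = 21.5811 s
Geometry in metres: D = 132.8 mm → 0.1328 m, h = 5.46 mm → 0.00546 m; screw speed N = 38.4 rpm = 0.64 rev/s
γ̇ = π·D·N / h = π · 0.1328 · 0.64 / 0.00546 = 48.903 s⁻¹
ΔT = η·γ̇²·t_res/(ρ·cp) = [5644 × 48.903² × 21.5811] / [997 × 2368] = 123.383 K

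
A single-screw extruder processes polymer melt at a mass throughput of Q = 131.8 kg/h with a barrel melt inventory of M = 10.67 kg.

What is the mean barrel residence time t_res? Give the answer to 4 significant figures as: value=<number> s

Throughput in SI: Q_s = 131.8 kg/h ÷ 3600 s/h = 0.0366111 kg/s
Mean residence time: t_res = M/Q_s = 10.67 kg / 0.0366111 kg/s = 291.442 s

value=291.4 s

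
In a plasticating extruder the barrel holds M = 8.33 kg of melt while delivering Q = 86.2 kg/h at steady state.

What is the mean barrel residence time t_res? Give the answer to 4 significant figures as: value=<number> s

value=347.9 s

Convert throughput: Q = 86.2 kg/h = 86.2/3600 = 0.0239444 kg/s
t_res = M / Q_s = 8.33 / 0.0239444 = 347.889 s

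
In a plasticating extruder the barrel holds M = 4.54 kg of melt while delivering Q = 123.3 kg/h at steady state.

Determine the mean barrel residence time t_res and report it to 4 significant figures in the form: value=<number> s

Convert throughput: Q = 123.3 kg/h = 123.3/3600 = 0.03425 kg/s
t_res = M / Q_s = 4.54 / 0.03425 = 132.555 s

value=132.6 s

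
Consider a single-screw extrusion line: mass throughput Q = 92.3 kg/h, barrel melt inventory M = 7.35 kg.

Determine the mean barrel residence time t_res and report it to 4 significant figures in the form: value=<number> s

value=286.7 s

Throughput in SI: Q_s = 92.3 kg/h ÷ 3600 s/h = 0.0256389 kg/s
Mean residence time: t_res = M/Q_s = 7.35 kg / 0.0256389 kg/s = 286.674 s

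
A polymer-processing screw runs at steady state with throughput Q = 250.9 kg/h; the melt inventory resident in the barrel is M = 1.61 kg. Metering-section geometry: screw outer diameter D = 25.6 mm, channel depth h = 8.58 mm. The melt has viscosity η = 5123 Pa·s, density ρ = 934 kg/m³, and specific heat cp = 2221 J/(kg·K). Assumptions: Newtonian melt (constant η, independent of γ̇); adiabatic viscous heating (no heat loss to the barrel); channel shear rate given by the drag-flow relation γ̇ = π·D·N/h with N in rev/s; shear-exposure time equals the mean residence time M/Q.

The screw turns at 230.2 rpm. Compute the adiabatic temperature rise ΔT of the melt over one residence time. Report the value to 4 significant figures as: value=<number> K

Q_s = Q / 3600 = 250.9 / 3600 = 0.0696944 kg/s
t_res = M / Q_s = 1.61 / 0.0696944 = 23.1008 s
Geometry in metres: D = 25.6 mm → 0.0256 m, h = 8.58 mm → 0.00858 m; screw speed N = 230.2 rpm = 3.83667 rev/s
γ̇ = π D N / h = (π)(0.0256)(3.83667) / 0.00858 = 35.9631 s⁻¹
ΔT = η·γ̇²·t_res / (ρ·cp) = 5123 · (35.9631)² · 23.1008 / (934 · 2221) = 73.7853 K

value=73.79 K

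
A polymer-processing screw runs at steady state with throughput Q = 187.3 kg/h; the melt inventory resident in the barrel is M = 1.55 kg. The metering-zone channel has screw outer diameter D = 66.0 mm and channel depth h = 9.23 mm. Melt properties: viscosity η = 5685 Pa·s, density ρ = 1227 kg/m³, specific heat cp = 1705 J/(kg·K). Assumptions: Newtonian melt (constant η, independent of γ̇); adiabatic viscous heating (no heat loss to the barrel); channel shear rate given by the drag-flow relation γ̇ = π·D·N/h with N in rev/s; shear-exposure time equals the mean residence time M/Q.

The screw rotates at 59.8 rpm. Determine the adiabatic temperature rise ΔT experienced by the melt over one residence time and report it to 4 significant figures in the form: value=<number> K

Throughput in SI: Q_s = 187.3 kg/h ÷ 3600 s/h = 0.0520278 kg/s
t_res = M / Q_s = 1.55 ÷ 0.0520278 = 29.7918 s
Convert to SI: D = 0.066 m, h = 0.00923 m, N = 59.8/60 = 0.996667 rev/s
Shear rate: γ̇ = πDN/h = π·0.066·0.996667/0.00923 = 22.3894 s⁻¹
ΔT = η·γ̇²·t_res/(ρ·cp) = [5685 × 22.3894² × 29.7918] / [1227 × 1705] = 40.5828 K

value=40.58 K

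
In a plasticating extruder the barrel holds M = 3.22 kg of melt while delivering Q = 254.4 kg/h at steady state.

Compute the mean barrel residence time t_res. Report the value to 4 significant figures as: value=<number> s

value=45.57 s

Q_s = Q / 3600 = 254.4 / 3600 = 0.0706667 kg/s
t_res = M / Q_s = 3.22 ÷ 0.0706667 = 45.566 s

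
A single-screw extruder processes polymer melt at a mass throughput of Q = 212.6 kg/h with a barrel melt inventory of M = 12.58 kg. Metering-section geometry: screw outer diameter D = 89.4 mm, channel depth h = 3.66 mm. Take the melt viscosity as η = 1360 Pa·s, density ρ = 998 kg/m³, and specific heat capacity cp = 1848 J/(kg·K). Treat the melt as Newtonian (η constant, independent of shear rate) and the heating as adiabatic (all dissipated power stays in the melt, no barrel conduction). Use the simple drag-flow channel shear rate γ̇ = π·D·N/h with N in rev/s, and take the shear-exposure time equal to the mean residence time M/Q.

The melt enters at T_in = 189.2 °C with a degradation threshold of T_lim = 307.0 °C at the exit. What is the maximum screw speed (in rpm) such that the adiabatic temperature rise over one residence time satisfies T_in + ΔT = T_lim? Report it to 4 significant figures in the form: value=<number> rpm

value=21.41 rpm

Q_s = Q / 3600 = 212.6 / 3600 = 0.0590556 kg/s
t_res = M / Q_s = 12.58 ÷ 0.0590556 = 213.02 s
D = 89.4 mm = 0.0894 m;  h = 3.66 mm = 0.00366 m
ΔT_a = T_lim − T_in = 307.0 − 189.2 = 117.8 K
Invert ΔT = ηγ̇²t_res/(ρcp) for γ̇: γ̇_max² = ΔT_a ρ cp / (η t_res) = 117.8·998·1848 / (1360·213.02) = 749.927 s⁻²
γ̇_max = √749.927 = 27.3848 s⁻¹
Solve γ̇ = πDN/h for N: N_max = γ̇_max·h/(π·D) = 27.3848 × 0.00366 / (π × 0.0894) = 0.356864 rev/s = 21.4119 rpm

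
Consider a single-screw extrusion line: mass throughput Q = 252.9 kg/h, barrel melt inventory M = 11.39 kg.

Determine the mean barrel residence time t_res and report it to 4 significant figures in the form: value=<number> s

Throughput in SI: Q_s = 252.9 kg/h ÷ 3600 s/h = 0.07025 kg/s
t_res = M / Q_s = 11.39 / 0.07025 = 162.135 s

value=162.1 s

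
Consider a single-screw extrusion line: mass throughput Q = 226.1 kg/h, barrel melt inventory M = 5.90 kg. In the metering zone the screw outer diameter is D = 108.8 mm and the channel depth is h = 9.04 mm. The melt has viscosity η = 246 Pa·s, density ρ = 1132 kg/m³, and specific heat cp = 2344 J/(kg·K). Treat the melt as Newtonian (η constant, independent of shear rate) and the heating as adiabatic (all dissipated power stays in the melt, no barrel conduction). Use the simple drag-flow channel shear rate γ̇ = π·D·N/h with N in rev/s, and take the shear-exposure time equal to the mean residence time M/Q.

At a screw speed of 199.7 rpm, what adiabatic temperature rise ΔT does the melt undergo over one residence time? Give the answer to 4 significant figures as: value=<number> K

value=137.9 K

Throughput in SI: Q_s = 226.1 kg/h ÷ 3600 s/h = 0.0628056 kg/s
t_res = M / Q_s = 5.90 / 0.0628056 = 93.9407 s
D = 108.8 mm = 0.1088 m;  h = 9.04 mm = 0.00904 m;  N = 199.7 rpm / 60 = 3.32833 rev/s
γ̇ = π D N / h = (π)(0.1088)(3.32833) / 0.00904 = 125.845 s⁻¹
ΔT = η·γ̇²·t_res/(ρ·cp) = [246 × 125.845² × 93.9407] / [1132 × 2344] = 137.93 K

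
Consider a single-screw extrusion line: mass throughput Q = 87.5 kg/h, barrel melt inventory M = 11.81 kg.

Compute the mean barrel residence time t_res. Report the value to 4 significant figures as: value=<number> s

Convert throughput: Q = 87.5 kg/h = 87.5/3600 = 0.0243056 kg/s
t_res = M / Q_s = 11.81 / 0.0243056 = 485.897 s

value=485.9 s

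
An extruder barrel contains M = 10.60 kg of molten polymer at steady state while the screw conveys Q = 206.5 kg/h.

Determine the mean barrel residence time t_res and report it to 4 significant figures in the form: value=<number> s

value=184.8 s

Convert throughput: Q = 206.5 kg/h = 206.5/3600 = 0.0573611 kg/s
t_res = M / Q_s = 10.60 ÷ 0.0573611 = 184.794 s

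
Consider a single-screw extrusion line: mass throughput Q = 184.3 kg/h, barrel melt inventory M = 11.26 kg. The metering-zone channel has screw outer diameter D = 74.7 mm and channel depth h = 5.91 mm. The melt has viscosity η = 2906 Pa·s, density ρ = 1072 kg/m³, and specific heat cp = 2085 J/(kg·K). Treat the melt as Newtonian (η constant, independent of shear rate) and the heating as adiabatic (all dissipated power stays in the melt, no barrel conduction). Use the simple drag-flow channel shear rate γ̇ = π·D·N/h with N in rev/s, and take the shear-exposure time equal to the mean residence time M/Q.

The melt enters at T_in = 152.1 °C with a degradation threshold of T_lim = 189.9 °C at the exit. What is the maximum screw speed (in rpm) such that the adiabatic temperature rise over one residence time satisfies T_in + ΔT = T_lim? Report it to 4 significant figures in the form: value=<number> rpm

value=17.37 rpm

Convert throughput: Q = 184.3 kg/h = 184.3/3600 = 0.0511944 kg/s
t_res = M / Q_s = 11.26 / 0.0511944 = 219.946 s
D = 74.7 mm = 0.0747 m;  h = 5.91 mm = 0.00591 m
ΔT_a = T_lim − T_in = 189.9 − 152.1 = 37.8 K
γ̇_max² = ΔT_a·ρ·cp / (η·t_res) = [37.8 × 1072 × 2085] / [2906 × 219.946] = 132.185 s⁻²
Take the square root: γ̇_max = √(132.185) = 11.4972 s⁻¹
N_max = γ̇_max h / (πD) = 11.4972·0.00591/(π·0.0747) = 0.289539 rev/s → ×60 = 17.3724 rpm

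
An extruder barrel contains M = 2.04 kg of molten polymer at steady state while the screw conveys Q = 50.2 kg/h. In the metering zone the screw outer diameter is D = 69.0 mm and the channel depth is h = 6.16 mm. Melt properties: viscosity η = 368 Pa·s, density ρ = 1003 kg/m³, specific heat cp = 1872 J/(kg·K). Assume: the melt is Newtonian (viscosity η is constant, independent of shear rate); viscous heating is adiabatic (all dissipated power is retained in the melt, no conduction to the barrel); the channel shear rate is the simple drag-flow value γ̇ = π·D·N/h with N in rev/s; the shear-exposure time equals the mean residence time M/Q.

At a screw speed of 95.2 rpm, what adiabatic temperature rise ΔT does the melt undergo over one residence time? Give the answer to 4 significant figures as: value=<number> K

Convert throughput: Q = 50.2 kg/h = 50.2/3600 = 0.0139444 kg/s
t_res = M / Q_s = 2.04 ÷ 0.0139444 = 146.295 s
Convert to SI: D = 0.069 m, h = 0.00616 m, N = 95.2/60 = 1.58667 rev/s
γ̇ = π D N / h = (π)(0.069)(1.58667) / 0.00616 = 55.8347 s⁻¹
ΔT = η·γ̇²·t_res/(ρ·cp) = [368 × 55.8347² × 146.295] / [1003 × 1872] = 89.3877 K

value=89.39 K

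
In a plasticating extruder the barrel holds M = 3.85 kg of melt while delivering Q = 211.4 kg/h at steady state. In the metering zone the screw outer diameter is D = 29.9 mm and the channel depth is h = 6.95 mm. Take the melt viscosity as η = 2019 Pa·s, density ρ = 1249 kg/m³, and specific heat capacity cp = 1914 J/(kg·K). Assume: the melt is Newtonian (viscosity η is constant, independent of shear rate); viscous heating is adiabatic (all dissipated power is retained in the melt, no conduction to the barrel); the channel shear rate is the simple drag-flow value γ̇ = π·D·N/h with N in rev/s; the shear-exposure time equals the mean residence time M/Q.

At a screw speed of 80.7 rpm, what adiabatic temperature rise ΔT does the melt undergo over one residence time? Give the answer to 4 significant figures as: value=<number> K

value=18.30 K

Q_s = Q / 3600 = 211.4 / 3600 = 0.0587222 kg/s
t_res = M / Q_s = 3.85 / 0.0587222 = 65.5629 s
D = 29.9 mm = 0.0299 m;  h = 6.95 mm = 0.00695 m;  N = 80.7 rpm / 60 = 1.345 rev/s
Shear rate: γ̇ = πDN/h = π·0.0299·1.345/0.00695 = 18.1785 s⁻¹
ΔT = η·γ̇²·t_res / (ρ·cp) = 2019 · (18.1785)² · 65.5629 / (1249 · 1914) = 18.2982 K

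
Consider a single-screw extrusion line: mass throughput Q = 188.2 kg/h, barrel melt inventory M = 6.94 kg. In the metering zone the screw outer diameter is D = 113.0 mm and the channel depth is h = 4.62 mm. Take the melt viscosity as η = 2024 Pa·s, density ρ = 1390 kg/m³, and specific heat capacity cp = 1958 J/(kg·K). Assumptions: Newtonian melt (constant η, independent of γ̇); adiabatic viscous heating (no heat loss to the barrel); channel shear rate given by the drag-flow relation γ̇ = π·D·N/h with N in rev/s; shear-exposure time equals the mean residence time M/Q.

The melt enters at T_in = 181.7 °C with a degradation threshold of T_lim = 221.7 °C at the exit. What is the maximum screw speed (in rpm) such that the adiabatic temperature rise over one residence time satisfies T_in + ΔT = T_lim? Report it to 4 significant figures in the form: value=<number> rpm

Throughput in SI: Q_s = 188.2 kg/h ÷ 3600 s/h = 0.0522778 kg/s
t_res = M / Q_s = 6.94 / 0.0522778 = 132.752 s
D = 113.0 mm = 0.113 m;  h = 4.62 mm = 0.00462 m
Allowable rise: ΔT_a = T_lim − T_in = 221.7 − 181.7 = 40 K
γ̇_max² = ΔT_a·ρ·cp/(η·t_res) = 40·1390·1958/(2024·132.752) = 405.168 s⁻²
Take the square root: γ̇_max = √(405.168) = 20.1288 s⁻¹
N_max = γ̇_max·h / (π·D) = 20.1288 · 0.00462 / (π · 0.113) = 0.261958 rev/s = 15.7175 rpm

value=15.72 rpm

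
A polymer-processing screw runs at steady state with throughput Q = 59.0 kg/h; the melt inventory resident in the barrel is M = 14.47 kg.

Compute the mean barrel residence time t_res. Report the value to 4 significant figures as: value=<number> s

Q_s = Q / 3600 = 59.0 / 3600 = 0.0163889 kg/s
t_res = M / Q_s = 14.47 / 0.0163889 = 882.915 s

value=882.9 s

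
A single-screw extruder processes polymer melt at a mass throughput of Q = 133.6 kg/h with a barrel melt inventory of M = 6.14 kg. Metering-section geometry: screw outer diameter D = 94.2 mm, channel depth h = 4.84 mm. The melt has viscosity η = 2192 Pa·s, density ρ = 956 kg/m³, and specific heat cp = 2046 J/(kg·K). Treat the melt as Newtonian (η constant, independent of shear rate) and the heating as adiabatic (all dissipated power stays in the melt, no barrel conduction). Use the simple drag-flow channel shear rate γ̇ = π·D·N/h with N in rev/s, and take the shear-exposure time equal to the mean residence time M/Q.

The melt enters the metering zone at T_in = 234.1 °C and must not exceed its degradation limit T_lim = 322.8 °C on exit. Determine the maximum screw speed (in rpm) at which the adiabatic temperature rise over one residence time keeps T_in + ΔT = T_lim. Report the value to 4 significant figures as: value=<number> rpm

Throughput in SI: Q_s = 133.6 kg/h ÷ 3600 s/h = 0.0371111 kg/s
t_res = M / Q_s = 6.14 ÷ 0.0371111 = 165.449 s
Geometry in SI: D = 94.2 mm → 0.0942 m, h = 4.84 mm → 0.00484 m
ΔT_a = T_lim − T_in = 322.8 °C − 234.1 °C = 88.7 K
Invert ΔT = ηγ̇²t_res/(ρcp) for γ̇: γ̇_max² = ΔT_a ρ cp / (η t_res) = 88.7·956·2046 / (2192·165.449) = 478.39 s⁻²
γ̇_max = √478.39 = 21.8721 s⁻¹
N_max = γ̇_max h / (πD) = 21.8721·0.00484/(π·0.0942) = 0.357714 rev/s → ×60 = 21.4628 rpm

value=21.46 rpm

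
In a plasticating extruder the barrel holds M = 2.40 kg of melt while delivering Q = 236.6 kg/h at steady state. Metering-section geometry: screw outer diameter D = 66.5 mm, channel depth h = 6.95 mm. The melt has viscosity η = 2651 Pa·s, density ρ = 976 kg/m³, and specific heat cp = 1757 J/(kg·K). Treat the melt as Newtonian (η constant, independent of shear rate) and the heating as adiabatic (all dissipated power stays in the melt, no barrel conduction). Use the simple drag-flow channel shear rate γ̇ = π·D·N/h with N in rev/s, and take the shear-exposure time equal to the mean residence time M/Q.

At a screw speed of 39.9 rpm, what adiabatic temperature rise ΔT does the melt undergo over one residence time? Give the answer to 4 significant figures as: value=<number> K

Q_s = Q / 3600 = 236.6 / 3600 = 0.0657222 kg/s
t_res = M / Q_s = 2.40 ÷ 0.0657222 = 36.5173 s
Geometry in metres: D = 66.5 mm → 0.0665 m, h = 6.95 mm → 0.00695 m; screw speed N = 39.9 rpm = 0.665 rev/s
γ̇ = π D N / h = (π)(0.0665)(0.665) / 0.00695 = 19.9898 s⁻¹
Adiabatic rise: ΔT = η γ̇² t_res / (ρ cp) = 2651·(19.9898)²·36.5173 / (976·1757) = 22.5582 K

value=22.56 K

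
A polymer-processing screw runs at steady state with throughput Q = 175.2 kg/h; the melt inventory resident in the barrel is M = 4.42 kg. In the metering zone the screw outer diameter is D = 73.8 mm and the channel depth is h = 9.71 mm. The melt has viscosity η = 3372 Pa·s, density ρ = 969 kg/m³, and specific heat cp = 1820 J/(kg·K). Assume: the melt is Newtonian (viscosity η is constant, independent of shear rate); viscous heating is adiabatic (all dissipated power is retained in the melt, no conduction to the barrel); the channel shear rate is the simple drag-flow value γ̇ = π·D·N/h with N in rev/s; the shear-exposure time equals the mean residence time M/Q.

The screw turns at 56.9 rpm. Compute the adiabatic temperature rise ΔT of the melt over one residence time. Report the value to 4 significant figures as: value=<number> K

value=89.04 K

Throughput in SI: Q_s = 175.2 kg/h ÷ 3600 s/h = 0.0486667 kg/s
t_res = M / Q_s = 4.42 ÷ 0.0486667 = 90.8219 s
Convert to SI: D = 0.0738 m, h = 0.00971 m, N = 56.9/60 = 0.948333 rev/s
γ̇ = π D N / h = (π)(0.0738)(0.948333) / 0.00971 = 22.6437 s⁻¹
ΔT = η·γ̇²·t_res / (ρ·cp) = 3372 · (22.6437)² · 90.8219 / (969 · 1820) = 89.0388 K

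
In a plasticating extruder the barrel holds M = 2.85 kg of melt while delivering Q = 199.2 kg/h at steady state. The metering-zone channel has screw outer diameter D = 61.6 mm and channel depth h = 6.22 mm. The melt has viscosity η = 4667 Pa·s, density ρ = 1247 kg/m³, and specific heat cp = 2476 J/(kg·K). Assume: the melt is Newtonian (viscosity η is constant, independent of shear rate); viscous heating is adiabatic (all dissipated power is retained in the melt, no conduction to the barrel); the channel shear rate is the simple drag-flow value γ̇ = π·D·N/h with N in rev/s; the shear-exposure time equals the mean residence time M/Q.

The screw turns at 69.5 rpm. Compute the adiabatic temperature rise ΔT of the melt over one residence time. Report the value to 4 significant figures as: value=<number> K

Q_s = Q / 3600 = 199.2 / 3600 = 0.0553333 kg/s
t_res = M / Q_s = 2.85 / 0.0553333 = 51.506 s
Geometry in metres: D = 61.6 mm → 0.0616 m, h = 6.22 mm → 0.00622 m; screw speed N = 69.5 rpm = 1.15833 rev/s
γ̇ = π D N / h = (π)(0.0616)(1.15833) / 0.00622 = 36.0391 s⁻¹
Adiabatic rise: ΔT = η γ̇² t_res / (ρ cp) = 4667·(36.0391)²·51.506 / (1247·2476) = 101.117 K

value=101.1 K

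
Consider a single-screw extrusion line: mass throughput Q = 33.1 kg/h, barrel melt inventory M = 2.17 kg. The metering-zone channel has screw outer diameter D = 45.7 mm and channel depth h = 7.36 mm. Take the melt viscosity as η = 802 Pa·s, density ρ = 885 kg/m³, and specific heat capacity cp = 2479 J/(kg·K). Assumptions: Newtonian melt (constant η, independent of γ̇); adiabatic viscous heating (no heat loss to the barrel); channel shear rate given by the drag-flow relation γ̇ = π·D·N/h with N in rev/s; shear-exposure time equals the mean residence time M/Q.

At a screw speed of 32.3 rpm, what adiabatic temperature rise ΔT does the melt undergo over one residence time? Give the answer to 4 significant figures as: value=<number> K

Convert throughput: Q = 33.1 kg/h = 33.1/3600 = 0.00919444 kg/s
Mean residence time: t_res = M/Q_s = 2.17 kg / 0.00919444 kg/s = 236.012 s
Geometry in metres: D = 45.7 mm → 0.0457 m, h = 7.36 mm → 0.00736 m; screw speed N = 32.3 rpm = 0.538333 rev/s
γ̇ = π D N / h = (π)(0.0457)(0.538333) / 0.00736 = 10.5012 s⁻¹
ΔT = η·γ̇²·t_res / (ρ·cp) = 802 · (10.5012)² · 236.012 / (885 · 2479) = 9.5141 K

value=9.514 K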